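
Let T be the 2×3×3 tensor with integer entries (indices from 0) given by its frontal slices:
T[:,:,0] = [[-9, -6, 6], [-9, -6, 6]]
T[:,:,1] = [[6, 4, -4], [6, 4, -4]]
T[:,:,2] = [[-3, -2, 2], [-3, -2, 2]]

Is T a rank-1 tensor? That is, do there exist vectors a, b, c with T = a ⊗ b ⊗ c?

If T = a ⊗ b ⊗ c then every fibre of T is a multiple of the corresponding factor, so read the factors off the fibres through the nonzero entry T[0,0,0] = -9.
The mode-1 fibre T[:,0,0] = [-9, -9] gives a = [1, 1] (primitive direction); the mode-2 fibre T[0,:,0] = [-9, -6, 6] gives b = [3, 2, -2]; then c[k] = T[0,0,k] / (a[0]·b[0]) = [-9, 6, -3] / 3 = [-3, 2, -1].
Expanding [1, 1] ⊗ [3, 2, -2] ⊗ [-3, 2, -1] reproduces all 18 entries of T, so T = [1, 1] ⊗ [3, 2, -2] ⊗ [-3, 2, -1] and rank(T) ≤ 1.
Equivalently every frontal slice T[:,:,k] is c[k] times the rank-1 matrix [1, 1] ⊗ [3, 2, -2]. So T has rank 1 (it is nonzero).

Yes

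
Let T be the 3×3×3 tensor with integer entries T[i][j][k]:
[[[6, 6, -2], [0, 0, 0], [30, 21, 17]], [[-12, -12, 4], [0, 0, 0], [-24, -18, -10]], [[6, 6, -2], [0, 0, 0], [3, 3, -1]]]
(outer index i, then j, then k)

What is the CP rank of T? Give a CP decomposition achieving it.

Lower bound: the mode-3 unfolding of T (rows indexed by k, columns by (i,j) = (0,0), (0,1), (0,2), (1,0), (1,1), (1,2), (2,0), (2,1), (2,2)) is [[6, 0, 30, -12, 0, -24, 6, 0, 3], [6, 0, 21, -12, 0, -18, 6, 0, 3], [-2, 0, 17, 4, 0, -10, -2, 0, -1]].
There the 2×2 minor on rows k ∈ {0, 1}, columns (i,j) ∈ {(0,0), (0,2)} is det [[6, 30], [6, 21]] = -54 ≠ 0, so this unfolding has rank ≥ 2; CP rank is at least every unfolding rank, so rank(T) ≥ 2. (Unfolding ranks only ever bound the CP rank from below — rank(T) can be strictly larger than all of them — so the matching upper bound has to come from an explicit 2-term decomposition.)
Upper bound — finding two terms. Write S_k = T[:,:,k] for the frontal slices: S₀ = [[6, 0, 30], [-12, 0, -24], [6, 0, 3]], S₁ = [[6, 0, 21], [-12, 0, -18], [6, 0, 3]], S₂ = [[-2, 0, 17], [4, 0, -10], [-2, 0, -1]].
If T = a₁ ⊗ b₁ ⊗ c₁ + a₂ ⊗ b₂ ⊗ c₂ then each S_k = c₁[k]·a₁b₁ᵀ + c₂[k]·a₂b₂ᵀ. S₀ and S₁ are linearly independent, so a₁b₁ᵀ and a₂b₂ᵀ must span the same plane of matrices: they are the rank-1 matrices of the form x·S₀ + y·S₁.
The 2×2 minor of x·S₀ + y·S₁ on rows {0,1}, columns {0,2} is 216·x² + 360·xy + 144·y² = 72·(3·x + 2·y)(x + y), vanishing at (x:y) = (2:-3) and (1:-1).
M₁ = 2·S₀ − 3·S₁ = [[-6, 0, -3], [12, 0, 6], [-6, 0, -3]] = (-3)·[1, -2, 1][2, 0, 1]ᵀ and M₂ = S₀ − S₁ = [[0, 0, 9], [0, 0, -6], [0, 0, 0]] = 3·[3, -2, 0][0, 0, 1]ᵀ, so take a₁ = [1, -2, 1], b₁ = [2, 0, 1], a₂ = [3, -2, 0], b₂ = [0, 0, 1].
Each slice is an integer combination of E₁ = a₁b₁ᵀ and E₂ = a₂b₂ᵀ: S₀ = 3·E₁ + 9·E₂, S₁ = 3·E₁ + 6·E₂, S₂ = −E₁ + 6·E₂; reading off coefficients, c₁ = [3, 3, -1] and c₂ = [9, 6, 6].
Hence T = [1, -2, 1] ⊗ [2, 0, 1] ⊗ [3, 3, -1] + [3, -2, 0] ⊗ [0, 0, 1] ⊗ [9, 6, 6], so rank(T) ≤ 2.
These bounds meet, so rank(T) = 2.

rank(T) = 2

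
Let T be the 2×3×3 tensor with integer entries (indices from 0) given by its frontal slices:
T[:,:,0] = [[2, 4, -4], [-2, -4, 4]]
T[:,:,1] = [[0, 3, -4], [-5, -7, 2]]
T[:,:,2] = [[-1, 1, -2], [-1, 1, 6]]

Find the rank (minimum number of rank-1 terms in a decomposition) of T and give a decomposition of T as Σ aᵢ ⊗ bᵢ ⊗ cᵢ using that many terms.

rank(T) = 3

Lower bound: the mode-2 unfolding of T (rows indexed by j, columns by (i,k) = (0,0), (0,1), (0,2), (1,0), (1,1), (1,2)) is [[2, 0, -1, -2, -5, -1], [4, 3, 1, -4, -7, 1], [-4, -4, -2, 4, 2, 6]].
There the 3×3 minor on rows j ∈ {0, 1, 2}, columns (i,k) ∈ {(0,0), (0,1), (1,1)} is det [[2, 0, -5], [4, 3, -7], [-4, -4, 2]] = -24 ≠ 0, so this unfolding has rank ≥ 3; CP rank is at least every unfolding rank, so rank(T) ≥ 3. (Unfolding ranks only ever bound the CP rank from below — rank(T) can be strictly larger than all of them — so the matching upper bound has to come from an explicit 3-term decomposition.)
Upper bound: T is a sum of 3 rank-1 terms, T = [0, 1] ⊗ [1, 2, 2] ⊗ [0, -1, 2] + [1, -1] ⊗ [1, 2, -2] ⊗ [2, 2, 1] + [1, 1] ⊗ [2, 1, 0] ⊗ [0, -1, -1] (written with every a and b primitive with positive leading entry and the scale carried by c; CP decompositions are not unique, and this one is verified by expanding entrywise), so rank(T) ≤ 3.
These bounds meet, so rank(T) = 3.
Check entry T[0,1,2] = 1: (0)·(2)·(2) + (1)·(2)·(1) + (1)·(1)·(-1) = 1.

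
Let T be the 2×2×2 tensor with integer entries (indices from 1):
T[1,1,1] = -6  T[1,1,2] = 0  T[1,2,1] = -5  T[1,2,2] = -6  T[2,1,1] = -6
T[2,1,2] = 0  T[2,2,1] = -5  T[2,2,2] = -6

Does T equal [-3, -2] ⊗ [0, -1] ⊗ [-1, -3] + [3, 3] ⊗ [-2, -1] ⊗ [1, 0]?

Reconstruct entry (1,2,1) from the claimed factors: Σₗ aₗ[1]bₗ[2]cₗ[1] = (-3)·(-1)·(-1) + (3)·(-1)·(1) = -6, but T[1,2,1] = -5. The claim is false.

No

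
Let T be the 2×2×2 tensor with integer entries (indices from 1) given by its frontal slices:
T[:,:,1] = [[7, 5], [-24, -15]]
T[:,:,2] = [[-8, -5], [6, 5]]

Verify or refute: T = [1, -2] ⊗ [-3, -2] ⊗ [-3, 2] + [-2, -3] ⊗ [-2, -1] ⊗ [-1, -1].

No

Reconstruct entry (1,1,1) from the claimed factors: Σₗ aₗ[1]bₗ[1]cₗ[1] = (1)·(-3)·(-3) + (-2)·(-2)·(-1) = 5, but T[1,1,1] = 7. The claim is false.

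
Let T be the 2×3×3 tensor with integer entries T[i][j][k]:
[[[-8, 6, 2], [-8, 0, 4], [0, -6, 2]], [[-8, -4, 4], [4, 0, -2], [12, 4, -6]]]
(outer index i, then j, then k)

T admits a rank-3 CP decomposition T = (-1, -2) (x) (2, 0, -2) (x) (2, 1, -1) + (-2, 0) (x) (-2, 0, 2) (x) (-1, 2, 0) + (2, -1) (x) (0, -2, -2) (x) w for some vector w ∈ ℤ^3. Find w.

w = (2, 0, -1)

Subtract the known terms from T to get the rank-1 residual R = (2, -1) (x) (0, -2, -2) (x) w, so R[i,j,k] = a[i]·b[j]·w[k]. Pick indices with nonzero a[0]·b[1] = (2)·(-2) = -4. Only the fibre through (0,1,·) is needed: R[0,1,:] = T[0,1,:] − Σₗ aₗ[0]bₗ[1]cₗ = [-8, 0, 4] − (-1)·(0)·(2, 1, -1) − (-2)·(0)·(-1, 2, 0) = [-8, 0, 4]. Then w[k] = R[0,1,k] / -4 for each k, giving w = [-8, 0, 4] / -4 = (2, 0, -1).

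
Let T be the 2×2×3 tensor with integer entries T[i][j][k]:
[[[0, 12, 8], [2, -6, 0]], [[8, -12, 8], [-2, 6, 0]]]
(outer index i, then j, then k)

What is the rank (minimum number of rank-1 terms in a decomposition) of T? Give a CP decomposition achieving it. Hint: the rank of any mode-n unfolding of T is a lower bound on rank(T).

rank(T) = 2

Lower bound: the mode-1 unfolding of T (rows indexed by i, columns by (j,k) = (0,0), (0,1), (0,2), (1,0), (1,1), (1,2)) is [[0, 12, 8, 2, -6, 0], [8, -12, 8, -2, 6, 0]].
There the 2×2 minor on rows i ∈ {0, 1}, columns (j,k) ∈ {(0,0), (0,1)} is det [[0, 12], [8, -12]] = -96 ≠ 0, so this unfolding has rank ≥ 2; CP rank is at least every unfolding rank, so rank(T) ≥ 2. (Unfolding ranks only ever bound the CP rank from below — rank(T) can be strictly larger than all of them — so the matching upper bound has to come from an explicit 2-term decomposition.)
Upper bound — finding two terms. Write S_k = T[:,:,k] for the frontal slices: S₀ = [[0, 2], [8, -2]], S₁ = [[12, -6], [-12, 6]], S₂ = [[8, 0], [8, 0]].
If T = a₁ ⊗ b₁ ⊗ c₁ + a₂ ⊗ b₂ ⊗ c₂ then each S_k = c₁[k]·a₁b₁ᵀ + c₂[k]·a₂b₂ᵀ. S₀ and S₁ are linearly independent, so a₁b₁ᵀ and a₂b₂ᵀ must span the same plane of matrices: they are the rank-1 matrices of the form x·S₀ + y·S₁.
det(x·S₀ + y·S₁) is −16·x² + 48·xy = (-16)·(x − 3·y)(x), vanishing at (x:y) = (3:1) and (0:1).
M₁ = 3·S₀ + S₁ = [[12, 0], [12, 0]] = 12·(1, 1)(1, 0)ᵀ and M₂ = S₁ = [[12, -6], [-12, 6]] = 6·(1, -1)(2, -1)ᵀ, so take a₁ = (1, 1), b₁ = (1, 0), a₂ = (1, -1), b₂ = (2, -1).
Each slice is an integer combination of E₁ = a₁b₁ᵀ and E₂ = a₂b₂ᵀ: S₀ = 4·E₁ − 2·E₂, S₁ = 6·E₂, S₂ = 8·E₁; reading off coefficients, c₁ = (4, 0, 8) and c₂ = (-2, 6, 0).
Hence T = (1, 1) ⊗ (1, 0) ⊗ (4, 0, 8) + (1, -1) ⊗ (2, -1) ⊗ (-2, 6, 0), so rank(T) ≤ 2.
These bounds meet, so rank(T) = 2.
Check entry T[1,1,0] = -2: (1)·(0)·(4) + (-1)·(-1)·(-2) = -2.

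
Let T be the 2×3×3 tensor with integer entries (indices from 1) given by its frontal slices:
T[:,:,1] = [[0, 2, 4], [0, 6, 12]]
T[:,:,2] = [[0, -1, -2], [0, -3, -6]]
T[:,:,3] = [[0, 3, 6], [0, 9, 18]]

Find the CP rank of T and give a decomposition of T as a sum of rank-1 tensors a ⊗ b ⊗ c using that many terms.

rank(T) = 1

Lower bound: T ≠ 0 (e.g. T[1,2,1] = 2), so rank(T) ≥ 1.
Upper bound: the mode-1 fibre T[:,2,1] = [2, 6] gives a = (1, 3) (primitive direction); the mode-2 fibre T[1,:,1] = [0, 2, 4] gives b = (0, 1, 2); then c[k] = T[1,2,k] / (a[1]·b[2]) = [2, -1, 3] / 1 = (2, -1, 3).
Expanding (1, 3) ⊗ (0, 1, 2) ⊗ (2, -1, 3) reproduces all 18 entries of T, so T = (1, 3) ⊗ (0, 1, 2) ⊗ (2, -1, 3) and rank(T) ≤ 1.
These bounds meet, so rank(T) = 1.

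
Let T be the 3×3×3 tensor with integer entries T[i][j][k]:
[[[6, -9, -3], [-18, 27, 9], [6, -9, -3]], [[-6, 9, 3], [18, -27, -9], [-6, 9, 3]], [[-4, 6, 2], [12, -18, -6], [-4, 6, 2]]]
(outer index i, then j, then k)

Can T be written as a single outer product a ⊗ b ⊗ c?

Yes

If T = a ⊗ b ⊗ c then every fibre of T is a multiple of the corresponding factor, so read the factors off the fibres through the nonzero entry T[0,0,0] = 6.
The mode-1 fibre T[:,0,0] = [6, -6, -4] gives a = (3, -3, -2) (primitive direction); the mode-2 fibre T[0,:,0] = [6, -18, 6] gives b = (1, -3, 1); then c[k] = T[0,0,k] / (a[0]·b[0]) = [6, -9, -3] / 3 = (2, -3, -1).
Expanding (3, -3, -2) ⊗ (1, -3, 1) ⊗ (2, -3, -1) reproduces all 27 entries of T, so T = (3, -3, -2) ⊗ (1, -3, 1) ⊗ (2, -3, -1) and rank(T) ≤ 1.
Equivalently every frontal slice T[:,:,k] is c[k] times the rank-1 matrix (3, -3, -2) ⊗ (1, -3, 1). So T has rank 1 (it is nonzero).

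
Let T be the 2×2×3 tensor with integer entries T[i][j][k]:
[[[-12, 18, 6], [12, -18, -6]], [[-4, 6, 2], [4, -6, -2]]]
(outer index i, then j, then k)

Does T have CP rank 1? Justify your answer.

Yes

If T = a ∘ b ∘ c then every fibre of T is a multiple of the corresponding factor, so read the factors off the fibres through the nonzero entry T[0,0,0] = -12.
The mode-1 fibre T[:,0,0] = [-12, -4] gives a = [3, 1] (primitive direction); the mode-2 fibre T[0,:,0] = [-12, 12] gives b = [1, -1]; then c[k] = T[0,0,k] / (a[0]·b[0]) = [-12, 18, 6] / 3 = [-4, 6, 2].
Expanding [3, 1] ∘ [1, -1] ∘ [-4, 6, 2] reproduces all 12 entries of T, so T = [3, 1] ∘ [1, -1] ∘ [-4, 6, 2] and rank(T) ≤ 1.
Equivalently every frontal slice T[:,:,k] is c[k] times the rank-1 matrix [3, 1] ∘ [1, -1]. So T has rank 1 (it is nonzero).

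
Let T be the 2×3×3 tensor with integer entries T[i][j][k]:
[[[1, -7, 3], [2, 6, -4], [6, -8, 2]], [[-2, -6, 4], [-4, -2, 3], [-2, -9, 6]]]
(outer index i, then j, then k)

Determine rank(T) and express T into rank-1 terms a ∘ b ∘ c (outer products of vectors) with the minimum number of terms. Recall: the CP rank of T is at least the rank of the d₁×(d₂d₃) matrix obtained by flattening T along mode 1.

rank(T) = 3

Lower bound: the mode-3 unfolding of T (rows indexed by k, columns by (i,j) = (0,0), (0,1), (0,2), (1,0), (1,1), (1,2)) is [[1, 2, 6, -2, -4, -2], [-7, 6, -8, -6, -2, -9], [3, -4, 2, 4, 3, 6]].
There the 3×3 minor on rows k ∈ {0, 1, 2}, columns (i,j) ∈ {(0,0), (0,1), (0,2)} is det [[1, 2, 6], [-7, 6, -8], [3, -4, 2]] = 20 ≠ 0, so this unfolding has rank ≥ 3; CP rank is at least every unfolding rank, so rank(T) ≥ 3. (Unfolding ranks only ever bound the CP rank from below — rank(T) can be strictly larger than all of them — so the matching upper bound has to come from an explicit 3-term decomposition.)
Upper bound: T is a sum of 3 rank-1 terms, T = [1, -2] ∘ [1, 2, 2] ∘ [1, 1, -1] + [2, 1] ∘ [0, 0, 1] ∘ [2, -1, 0] + [2, 1] ∘ [2, -1, 2] ∘ [0, -2, 1] (one valid choice — decompositions are not unique — normalised so each a, b is primitive with positive first nonzero entry; check it by expanding all entries), so rank(T) ≤ 3.
These bounds meet, so rank(T) = 3.
Check entry T[0,0,0] = 1: (1)·(1)·(1) + (2)·(0)·(2) + (2)·(2)·(0) = 1.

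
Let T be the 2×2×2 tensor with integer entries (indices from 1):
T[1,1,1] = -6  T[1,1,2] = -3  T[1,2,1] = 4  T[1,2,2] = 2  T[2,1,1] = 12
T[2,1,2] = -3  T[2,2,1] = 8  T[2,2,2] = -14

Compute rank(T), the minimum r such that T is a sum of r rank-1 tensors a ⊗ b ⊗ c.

Lower bound: in the mode-3 unfolding of T (rows indexed by k, columns by (i,j)) the 2×2 minor on rows k ∈ {1, 2}, columns (i,j) ∈ {(1,1), (2,1)} is det [[-6, 12], [-3, -3]] = 54 ≠ 0, so that unfolding has rank ≥ 2 and hence rank(T) ≥ 2 (CP rank is at least every unfolding rank, though it can be larger).
Upper bound: with S_k = T[:,:,k], the two rank-1 terms a₁b₁ᵀ, a₂b₂ᵀ are the rank-1 members of the pencil x·S₁ + y·S₂.
det(x·S₁ + y·S₂) is −96·x² + 48·xy + 48·y² = (-48)·(x − y)(2·x + y), vanishing at (x:y) = (1:1) and (1:-2).
M₁ = S₁ + S₂ = [[-9, 6], [9, -6]] = (-3)·[1, -1][3, -2]ᵀ and M₂ = S₁ − 2·S₂ = [[0, 0], [18, 36]] = 18·[0, 1][1, 2]ᵀ, so take a₁ = [1, -1], b₁ = [3, -2], a₂ = [0, 1], b₂ = [1, 2].
Each slice is an integer combination of E₁ = a₁b₁ᵀ and E₂ = a₂b₂ᵀ: S₁ = −2·E₁ + 6·E₂, S₂ = −E₁ − 6·E₂; reading off coefficients, c₁ = [-2, -1] and c₂ = [6, -6].
Hence T = [1, -1] ⊗ [3, -2] ⊗ [-2, -1] + [0, 1] ⊗ [1, 2] ⊗ [6, -6], so rank(T) ≤ 2.
These bounds meet, so rank(T) = 2.

2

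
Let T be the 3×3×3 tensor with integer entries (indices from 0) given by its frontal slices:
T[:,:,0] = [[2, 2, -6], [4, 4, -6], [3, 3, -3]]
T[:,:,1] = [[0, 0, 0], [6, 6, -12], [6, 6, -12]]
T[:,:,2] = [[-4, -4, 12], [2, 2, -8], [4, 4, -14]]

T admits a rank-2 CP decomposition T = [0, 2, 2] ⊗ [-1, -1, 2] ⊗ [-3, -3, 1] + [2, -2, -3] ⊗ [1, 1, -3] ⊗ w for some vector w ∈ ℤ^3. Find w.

w = [1, 0, -2]

Subtract the known terms from T to get the rank-1 residual R = [2, -2, -3] ⊗ [1, 1, -3] ⊗ w, so R[i,j,k] = a[i]·b[j]·w[k]. Pick indices with nonzero a[0]·b[0] = (2)·(1) = 2. Only the fibre through (0,0,·) is needed: R[0,0,:] = T[0,0,:] − Σₗ aₗ[0]bₗ[0]cₗ = [2, 0, -4] − (0)·(-1)·[-3, -3, 1] = [2, 0, -4]. Then w[k] = R[0,0,k] / 2 for each k, giving w = [2, 0, -4] / 2 = [1, 0, -2].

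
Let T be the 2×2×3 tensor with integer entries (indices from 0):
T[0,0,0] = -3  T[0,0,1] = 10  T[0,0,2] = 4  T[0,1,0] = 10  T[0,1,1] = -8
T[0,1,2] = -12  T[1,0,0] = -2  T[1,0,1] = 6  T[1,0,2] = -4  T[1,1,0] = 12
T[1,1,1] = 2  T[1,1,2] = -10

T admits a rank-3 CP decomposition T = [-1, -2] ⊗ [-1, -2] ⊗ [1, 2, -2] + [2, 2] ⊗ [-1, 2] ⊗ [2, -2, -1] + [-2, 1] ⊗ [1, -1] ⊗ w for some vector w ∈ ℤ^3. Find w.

Subtract the known terms from T to get the rank-1 residual R = [-2, 1] ⊗ [1, -1] ⊗ w, so R[i,j,k] = a[i]·b[j]·w[k]. Pick indices with nonzero a[0]·b[0] = (-2)·(1) = -2. Only the fibre through (0,0,·) is needed: R[0,0,:] = T[0,0,:] − Σₗ aₗ[0]bₗ[0]cₗ = [-3, 10, 4] − (-1)·(-1)·[1, 2, -2] − (2)·(-1)·[2, -2, -1] = [0, 4, 4]. Then w[k] = R[0,0,k] / -2 for each k, giving w = [0, 4, 4] / -2 = [0, -2, -2].

w = [0, -2, -2]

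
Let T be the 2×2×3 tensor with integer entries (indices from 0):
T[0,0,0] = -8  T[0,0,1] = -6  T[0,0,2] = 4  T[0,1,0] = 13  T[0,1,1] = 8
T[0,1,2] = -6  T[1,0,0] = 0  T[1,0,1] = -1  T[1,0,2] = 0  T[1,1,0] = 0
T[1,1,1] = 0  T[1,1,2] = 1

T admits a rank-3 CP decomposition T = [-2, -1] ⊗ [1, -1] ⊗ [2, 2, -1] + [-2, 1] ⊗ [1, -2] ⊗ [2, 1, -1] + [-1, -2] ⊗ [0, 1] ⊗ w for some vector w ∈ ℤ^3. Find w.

Subtract the known terms from T to get the rank-1 residual R = [-1, -2] ⊗ [0, 1] ⊗ w, so R[i,j,k] = a[i]·b[j]·w[k]. Pick indices with nonzero a[0]·b[1] = (-1)·(1) = -1. Only the fibre through (0,1,·) is needed: R[0,1,:] = T[0,1,:] − Σₗ aₗ[0]bₗ[1]cₗ = [13, 8, -6] − (-2)·(-1)·[2, 2, -1] − (-2)·(-2)·[2, 1, -1] = [1, 0, 0]. Then w[k] = R[0,1,k] / -1 for each k, giving w = [1, 0, 0] / -1 = [-1, 0, 0].

w = [-1, 0, 0]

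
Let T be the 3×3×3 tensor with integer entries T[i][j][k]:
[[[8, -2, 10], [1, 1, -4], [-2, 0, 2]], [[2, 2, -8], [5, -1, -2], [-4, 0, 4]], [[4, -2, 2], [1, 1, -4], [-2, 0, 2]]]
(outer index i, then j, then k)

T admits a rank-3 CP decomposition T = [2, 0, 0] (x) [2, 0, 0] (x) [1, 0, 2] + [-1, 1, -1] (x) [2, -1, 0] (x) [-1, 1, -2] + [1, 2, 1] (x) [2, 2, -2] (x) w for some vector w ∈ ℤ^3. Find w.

w = [1, 0, -1]

Subtract the known terms from T to get the rank-1 residual R = [1, 2, 1] (x) [2, 2, -2] (x) w, so R[i,j,k] = a[i]·b[j]·w[k]. Pick indices with nonzero a[0]·b[0] = (1)·(2) = 2. Only the fibre through (0,0,·) is needed: R[0,0,:] = T[0,0,:] − Σₗ aₗ[0]bₗ[0]cₗ = [8, -2, 10] − (2)·(2)·[1, 0, 2] − (-1)·(2)·[-1, 1, -2] = [2, 0, -2]. Then w[k] = R[0,0,k] / 2 for each k, giving w = [2, 0, -2] / 2 = [1, 0, -1].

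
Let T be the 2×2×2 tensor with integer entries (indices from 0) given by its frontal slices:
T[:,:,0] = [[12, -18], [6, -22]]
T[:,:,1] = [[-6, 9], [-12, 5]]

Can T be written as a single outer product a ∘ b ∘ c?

No

The mode-3 unfolding of T (rows indexed by k, columns by (i,j) = (0,0), (0,1), (1,0), (1,1)) is [[12, -18, 6, -22], [-6, 9, -12, 5]].
There the 2×2 minor on rows k ∈ {0, 1}, columns (i,j) ∈ {(0,0), (1,0)} is det [[12, 6], [-6, -12]] = -108 ≠ 0, so this unfolding has rank ≥ 2; CP rank is at least every unfolding rank, so rank(T) ≥ 2.
In particular rank(T) ≥ 2 > 1, so T is not rank-1.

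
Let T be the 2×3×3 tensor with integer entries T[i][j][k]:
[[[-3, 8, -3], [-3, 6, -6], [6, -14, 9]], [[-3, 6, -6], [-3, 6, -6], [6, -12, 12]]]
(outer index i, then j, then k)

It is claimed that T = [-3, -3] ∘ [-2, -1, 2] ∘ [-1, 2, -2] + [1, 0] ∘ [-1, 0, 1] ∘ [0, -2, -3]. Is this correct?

No

Reconstruct entry (0,0,0) from the claimed factors: Σₗ aₗ[0]bₗ[0]cₗ[0] = (-3)·(-2)·(-1) + (1)·(-1)·(0) = -6, but T[0,0,0] = -3. The claim is false.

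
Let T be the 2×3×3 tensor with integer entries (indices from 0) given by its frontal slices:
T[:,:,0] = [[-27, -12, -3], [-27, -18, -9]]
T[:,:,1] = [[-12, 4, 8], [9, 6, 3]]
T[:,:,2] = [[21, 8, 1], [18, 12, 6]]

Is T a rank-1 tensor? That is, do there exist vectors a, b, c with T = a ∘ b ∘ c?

The mode-1 unfolding of T (rows indexed by i, columns by (j,k) = (0,0), (0,1), (0,2), (1,0), (1,1), (1,2), (2,0), (2,1), (2,2)) is [[-27, -12, 21, -12, 4, 8, -3, 8, 1], [-27, 9, 18, -18, 6, 12, -9, 3, 6]].
There the 2×2 minor on rows i ∈ {0, 1}, columns (j,k) ∈ {(0,0), (0,1)} is det [[-27, -12], [-27, 9]] = -567 ≠ 0, so this unfolding has rank ≥ 2; CP rank is at least every unfolding rank, so rank(T) ≥ 2.
In particular rank(T) ≥ 2 > 1, so T is not rank-1.

No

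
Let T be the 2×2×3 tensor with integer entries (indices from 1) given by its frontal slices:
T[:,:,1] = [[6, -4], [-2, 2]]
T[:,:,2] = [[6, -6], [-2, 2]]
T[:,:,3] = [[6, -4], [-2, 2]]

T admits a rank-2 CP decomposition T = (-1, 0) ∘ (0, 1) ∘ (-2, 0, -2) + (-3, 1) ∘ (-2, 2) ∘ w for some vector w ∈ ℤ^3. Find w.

Subtract the known terms from T to get the rank-1 residual R = (-3, 1) ∘ (-2, 2) ∘ w, so R[i,j,k] = a[i]·b[j]·w[k]. Pick indices with nonzero a[1]·b[1] = (-3)·(-2) = 6. Only the fibre through (1,1,·) is needed: R[1,1,:] = T[1,1,:] − Σₗ aₗ[1]bₗ[1]cₗ = [6, 6, 6] − (-1)·(0)·(-2, 0, -2) = [6, 6, 6]. Then w[k] = R[1,1,k] / 6 for each k, giving w = [6, 6, 6] / 6 = (1, 1, 1).

w = (1, 1, 1)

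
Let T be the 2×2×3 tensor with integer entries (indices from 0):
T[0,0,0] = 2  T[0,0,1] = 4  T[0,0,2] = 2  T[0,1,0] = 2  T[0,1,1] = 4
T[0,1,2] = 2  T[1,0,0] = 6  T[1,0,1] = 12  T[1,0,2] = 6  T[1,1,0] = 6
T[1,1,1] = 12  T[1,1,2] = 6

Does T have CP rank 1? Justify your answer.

If T = a ⊗ b ⊗ c then every fibre of T is a multiple of the corresponding factor, so read the factors off the fibres through the nonzero entry T[0,0,0] = 2.
The mode-1 fibre T[:,0,0] = [2, 6] gives a = [1, 3] (primitive direction); the mode-2 fibre T[0,:,0] = [2, 2] gives b = [1, 1]; then c[k] = T[0,0,k] / (a[0]·b[0]) = [2, 4, 2] / 1 = [2, 4, 2].
Expanding [1, 3] ⊗ [1, 1] ⊗ [2, 4, 2] reproduces all 12 entries of T, so T = [1, 3] ⊗ [1, 1] ⊗ [2, 4, 2] and rank(T) ≤ 1.
Equivalently every frontal slice T[:,:,k] is c[k] times the rank-1 matrix [1, 3] ⊗ [1, 1]. So T has rank 1 (it is nonzero).

Yes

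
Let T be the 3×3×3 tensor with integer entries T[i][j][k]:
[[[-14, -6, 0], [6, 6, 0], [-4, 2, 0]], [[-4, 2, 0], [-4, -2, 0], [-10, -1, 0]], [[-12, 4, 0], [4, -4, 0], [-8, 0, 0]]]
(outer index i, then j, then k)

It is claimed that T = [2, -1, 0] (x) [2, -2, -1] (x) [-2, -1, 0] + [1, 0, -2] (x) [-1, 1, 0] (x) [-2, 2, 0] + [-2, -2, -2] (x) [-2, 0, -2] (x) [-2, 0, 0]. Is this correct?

Yes

Reconstruct entrywise from the claimed factors. For example, T[0,0,2] = 0 and Σₗ aₗ[0]bₗ[0]cₗ[2] = (2)·(2)·(0) + (1)·(-1)·(0) + (-2)·(-2)·(0) = 0; checking all 27 entries, every one matches. The claim holds.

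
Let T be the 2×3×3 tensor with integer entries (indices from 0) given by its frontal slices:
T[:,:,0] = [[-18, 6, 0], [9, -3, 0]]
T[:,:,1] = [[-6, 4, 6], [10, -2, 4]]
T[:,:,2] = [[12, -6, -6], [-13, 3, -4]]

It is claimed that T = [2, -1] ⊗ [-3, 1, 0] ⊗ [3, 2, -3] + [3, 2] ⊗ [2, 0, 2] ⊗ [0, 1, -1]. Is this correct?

Yes

Reconstruct entrywise from the claimed factors. For example, T[1,0,2] = -13 and Σₗ aₗ[1]bₗ[0]cₗ[2] = (-1)·(-3)·(-3) + (2)·(2)·(-1) = -13; checking all 18 entries, every one matches. The claim holds.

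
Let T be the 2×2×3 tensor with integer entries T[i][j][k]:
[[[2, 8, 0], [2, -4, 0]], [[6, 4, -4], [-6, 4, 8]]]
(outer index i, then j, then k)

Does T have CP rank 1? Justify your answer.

No

The mode-3 unfolding of T (rows indexed by k, columns by (i,j) = (0,0), (0,1), (1,0), (1,1)) is [[2, 2, 6, -6], [8, -4, 4, 4], [0, 0, -4, 8]].
There the 3×3 minor on rows k ∈ {0, 1, 2}, columns (i,j) ∈ {(0,0), (0,1), (1,0)} is det [[2, 2, 6], [8, -4, 4], [0, 0, -4]] = 96 ≠ 0, so this unfolding has rank ≥ 3; CP rank is at least every unfolding rank, so rank(T) ≥ 3.
In particular rank(T) ≥ 3 > 1, so T is not rank-1.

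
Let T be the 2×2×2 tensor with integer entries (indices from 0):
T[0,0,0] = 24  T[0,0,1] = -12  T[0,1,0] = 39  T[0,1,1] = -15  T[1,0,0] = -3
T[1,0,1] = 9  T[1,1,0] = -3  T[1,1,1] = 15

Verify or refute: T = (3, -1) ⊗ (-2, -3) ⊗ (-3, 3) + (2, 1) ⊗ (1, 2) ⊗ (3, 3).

Reconstruct entrywise from the claimed factors. For example, T[1,0,0] = -3 and Σₗ aₗ[1]bₗ[0]cₗ[0] = (-1)·(-2)·(-3) + (1)·(1)·(3) = -3; checking all 8 entries, every one matches. The claim holds.

Yes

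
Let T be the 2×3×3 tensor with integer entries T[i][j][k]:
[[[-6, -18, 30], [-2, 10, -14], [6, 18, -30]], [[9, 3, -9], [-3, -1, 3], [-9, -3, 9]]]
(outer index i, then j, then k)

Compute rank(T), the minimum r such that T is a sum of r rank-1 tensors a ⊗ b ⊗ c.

Lower bound: the mode-3 unfolding of T (rows indexed by k, columns by (i,j) = (0,0), (0,1), (0,2), (1,0), (1,1), (1,2)) is [[-6, -2, 6, 9, -3, -9], [-18, 10, 18, 3, -1, -3], [30, -14, -30, -9, 3, 9]].
There the 2×2 minor on rows k ∈ {0, 1}, columns (i,j) ∈ {(0,0), (0,1)} is det [[-6, -2], [-18, 10]] = -96 ≠ 0, so this unfolding has rank ≥ 2; CP rank is at least every unfolding rank, so rank(T) ≥ 2. (Unfolding ranks only ever bound the CP rank from below — rank(T) can be strictly larger than all of them — so the matching upper bound has to come from an explicit 2-term decomposition.)
Upper bound — finding two terms. Write S_k = T[:,:,k] for the frontal slices: S₀ = [[-6, -2, 6], [9, -3, -9]], S₁ = [[-18, 10, 18], [3, -1, -3]], S₂ = [[30, -14, -30], [-9, 3, 9]].
If T = a₁ ⊗ b₁ ⊗ c₁ + a₂ ⊗ b₂ ⊗ c₂ then each S_k = c₁[k]·a₁b₁ᵀ + c₂[k]·a₂b₂ᵀ. S₀ and S₁ are linearly independent, so a₁b₁ᵀ and a₂b₂ᵀ must span the same plane of matrices: they are the rank-1 matrices of the form x·S₀ + y·S₁.
The 2×2 minor of x·S₀ + y·S₁ on rows {0,1}, columns {0,1} is 36·x² − 24·xy − 12·y² = 12·(x − y)(3·x + y), vanishing at (x:y) = (1:1) and (1:-3).
M₁ = S₀ + S₁ = [[-24, 8, 24], [12, -4, -12]] = (-4)·[2, -1][3, -1, -3]ᵀ and M₂ = S₀ − 3·S₁ = [[48, -32, -48], [0, 0, 0]] = 16·[1, 0][3, -2, -3]ᵀ, so take a₁ = [2, -1], b₁ = [3, -1, -3], a₂ = [1, 0], b₂ = [3, -2, -3].
Each slice is an integer combination of E₁ = a₁b₁ᵀ and E₂ = a₂b₂ᵀ: S₀ = −3·E₁ + 4·E₂, S₁ = −E₁ − 4·E₂, S₂ = 3·E₁ + 4·E₂; reading off coefficients, c₁ = [-3, -1, 3] and c₂ = [4, -4, 4].
Hence T = [2, -1] ⊗ [3, -1, -3] ⊗ [-3, -1, 3] + [1, 0] ⊗ [3, -2, -3] ⊗ [4, -4, 4], so rank(T) ≤ 2.
These bounds meet, so rank(T) = 2.

2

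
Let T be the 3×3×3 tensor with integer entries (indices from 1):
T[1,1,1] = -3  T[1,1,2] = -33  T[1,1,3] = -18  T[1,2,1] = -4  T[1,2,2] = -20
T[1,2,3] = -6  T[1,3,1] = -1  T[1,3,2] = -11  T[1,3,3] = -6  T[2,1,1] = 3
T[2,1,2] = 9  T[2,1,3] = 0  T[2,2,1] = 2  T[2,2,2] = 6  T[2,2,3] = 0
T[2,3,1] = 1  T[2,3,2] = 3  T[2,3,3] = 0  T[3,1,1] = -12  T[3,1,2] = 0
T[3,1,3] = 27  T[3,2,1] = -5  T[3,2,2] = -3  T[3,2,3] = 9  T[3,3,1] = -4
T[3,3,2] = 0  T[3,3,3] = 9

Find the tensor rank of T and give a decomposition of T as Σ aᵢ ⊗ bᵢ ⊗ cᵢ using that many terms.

rank(T) = 2

Lower bound: the mode-2 unfolding of T (rows indexed by j, columns by (i,k) = (1,1), (1,2), (1,3), (2,1), (2,2), (2,3), (3,1), (3,2), (3,3)) is [[-3, -33, -18, 3, 9, 0, -12, 0, 27], [-4, -20, -6, 2, 6, 0, -5, -3, 9], [-1, -11, -6, 1, 3, 0, -4, 0, 9]].
There the 2×2 minor on rows j ∈ {1, 2}, columns (i,k) ∈ {(1,1), (1,2)} is det [[-3, -33], [-4, -20]] = -72 ≠ 0, so this unfolding has rank ≥ 2; CP rank is at least every unfolding rank, so rank(T) ≥ 2. (Flattening ranks never certify an upper bound on CP rank; for that we must actually write T with 2 rank-1 terms.)
Upper bound — finding two terms. Write S_k = T[:,:,k] for the frontal slices: S₁ = [[-3, -4, -1], [3, 2, 1], [-12, -5, -4]], S₂ = [[-33, -20, -11], [9, 6, 3], [0, -3, 0]], S₃ = [[-18, -6, -6], [0, 0, 0], [27, 9, 9]].
If T = a₁ ⊗ b₁ ⊗ c₁ + a₂ ⊗ b₂ ⊗ c₂ then each S_k = c₁[k]·a₁b₁ᵀ + c₂[k]·a₂b₂ᵀ. S₁ and S₂ are linearly independent, so a₁b₁ᵀ and a₂b₂ᵀ must span the same plane of matrices: they are the rank-1 matrices of the form x·S₁ + y·S₂.
The 2×2 minor of x·S₁ + y·S₂ on rows {1,2}, columns {1,2} is 6·x² + 12·xy − 18·y² = 6·(x + 3·y)(x − y), vanishing at (x:y) = (3:-1) and (1:1).
M₁ = 3·S₁ − S₂ = [[24, 8, 8], [0, 0, 0], [-36, -12, -12]] = 4·[2, 0, -3][3, 1, 1]ᵀ and M₂ = S₁ + S₂ = [[-36, -24, -12], [12, 8, 4], [-12, -8, -4]] = (-4)·[3, -1, 1][3, 2, 1]ᵀ, so take a₁ = [2, 0, -3], b₁ = [3, 1, 1], a₂ = [3, -1, 1], b₂ = [3, 2, 1].
Each slice is an integer combination of E₁ = a₁b₁ᵀ and E₂ = a₂b₂ᵀ: S₁ = E₁ − E₂, S₂ = −E₁ − 3·E₂, S₃ = −3·E₁; reading off coefficients, c₁ = [1, -1, -3] and c₂ = [-1, -3, 0].
Hence T = [2, 0, -3] ⊗ [3, 1, 1] ⊗ [1, -1, -3] + [3, -1, 1] ⊗ [3, 2, 1] ⊗ [-1, -3, 0], so rank(T) ≤ 2.
These bounds meet, so rank(T) = 2.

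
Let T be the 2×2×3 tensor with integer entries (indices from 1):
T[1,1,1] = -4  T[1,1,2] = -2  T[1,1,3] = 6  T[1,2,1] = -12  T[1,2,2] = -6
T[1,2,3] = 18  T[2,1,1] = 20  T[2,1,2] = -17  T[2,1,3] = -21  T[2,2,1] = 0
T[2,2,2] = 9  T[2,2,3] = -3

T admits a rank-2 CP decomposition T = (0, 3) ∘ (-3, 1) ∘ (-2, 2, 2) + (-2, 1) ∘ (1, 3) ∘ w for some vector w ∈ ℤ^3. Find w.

Subtract the known terms from T to get the rank-1 residual R = (-2, 1) ∘ (1, 3) ∘ w, so R[i,j,k] = a[i]·b[j]·w[k]. Pick indices with nonzero a[1]·b[1] = (-2)·(1) = -2. Only the fibre through (1,1,·) is needed: R[1,1,:] = T[1,1,:] − Σₗ aₗ[1]bₗ[1]cₗ = [-4, -2, 6] − (0)·(-3)·(-2, 2, 2) = [-4, -2, 6]. Then w[k] = R[1,1,k] / -2 for each k, giving w = [-4, -2, 6] / -2 = (2, 1, -3).

w = (2, 1, -3)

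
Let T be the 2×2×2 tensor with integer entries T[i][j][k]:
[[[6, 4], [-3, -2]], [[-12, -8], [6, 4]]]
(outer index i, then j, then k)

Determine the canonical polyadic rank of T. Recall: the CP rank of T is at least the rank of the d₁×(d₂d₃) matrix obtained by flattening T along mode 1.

1

Lower bound: T ≠ 0 (e.g. T[0,0,0] = 6), so rank(T) ≥ 1.
Upper bound: if T = a ∘ b ∘ c then every fibre of T is a multiple of the corresponding factor, so read the factors off the fibres through the nonzero entry T[0,0,0] = 6.
The mode-1 fibre T[:,0,0] = [6, -12] gives a = [1, -2] (primitive direction); the mode-2 fibre T[0,:,0] = [6, -3] gives b = [2, -1]; then c[k] = T[0,0,k] / (a[0]·b[0]) = [6, 4] / 2 = [3, 2].
Expanding [1, -2] ∘ [2, -1] ∘ [3, 2] reproduces all 8 entries of T, so T = [1, -2] ∘ [2, -1] ∘ [3, 2] and rank(T) ≤ 1.
These bounds meet, so rank(T) = 1.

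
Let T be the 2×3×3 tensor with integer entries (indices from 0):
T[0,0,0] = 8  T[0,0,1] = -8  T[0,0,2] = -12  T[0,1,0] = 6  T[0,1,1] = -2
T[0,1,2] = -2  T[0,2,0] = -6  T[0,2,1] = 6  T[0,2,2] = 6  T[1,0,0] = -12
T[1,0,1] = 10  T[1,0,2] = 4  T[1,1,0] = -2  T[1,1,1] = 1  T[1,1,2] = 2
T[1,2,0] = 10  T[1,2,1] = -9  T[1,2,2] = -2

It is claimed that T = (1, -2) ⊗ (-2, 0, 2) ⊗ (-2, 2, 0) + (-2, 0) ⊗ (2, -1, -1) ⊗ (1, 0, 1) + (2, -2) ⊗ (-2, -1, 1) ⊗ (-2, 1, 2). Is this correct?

No

Reconstruct entry (1,0,0) from the claimed factors: Σₗ aₗ[1]bₗ[0]cₗ[0] = (-2)·(-2)·(-2) + (0)·(2)·(1) + (-2)·(-2)·(-2) = -16, but T[1,0,0] = -12. The claim is false.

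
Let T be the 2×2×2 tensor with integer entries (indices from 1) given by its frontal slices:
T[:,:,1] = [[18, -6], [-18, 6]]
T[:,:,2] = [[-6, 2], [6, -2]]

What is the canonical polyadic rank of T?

Lower bound: T ≠ 0 (e.g. T[1,1,1] = 18), so rank(T) ≥ 1.
Upper bound: if T = a (x) b (x) c then every fibre of T is a multiple of the corresponding factor, so read the factors off the fibres through the nonzero entry T[1,1,1] = 18.
The mode-1 fibre T[:,1,1] = [18, -18] gives a = [1, -1] (primitive direction); the mode-2 fibre T[1,:,1] = [18, -6] gives b = [3, -1]; then c[k] = T[1,1,k] / (a[1]·b[1]) = [18, -6] / 3 = [6, -2].
Expanding [1, -1] (x) [3, -1] (x) [6, -2] reproduces all 8 entries of T, so T = [1, -1] (x) [3, -1] (x) [6, -2] and rank(T) ≤ 1.
These bounds meet, so rank(T) = 1.
Check entry T[2,2,2] = -2: (-1)·(-1)·(-2) = -2.

1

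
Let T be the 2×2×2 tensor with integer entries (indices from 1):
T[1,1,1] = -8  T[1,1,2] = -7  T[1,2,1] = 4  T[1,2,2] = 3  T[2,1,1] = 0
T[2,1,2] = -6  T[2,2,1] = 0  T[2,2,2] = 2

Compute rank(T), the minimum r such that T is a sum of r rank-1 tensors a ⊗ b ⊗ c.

2

Lower bound: the mode-3 unfolding of T (rows indexed by k, columns by (i,j) = (1,1), (1,2), (2,1), (2,2)) is [[-8, 4, 0, 0], [-7, 3, -6, 2]].
There the 2×2 minor on rows k ∈ {1, 2}, columns (i,j) ∈ {(1,1), (1,2)} is det [[-8, 4], [-7, 3]] = 4 ≠ 0, so this unfolding has rank ≥ 2; CP rank is at least every unfolding rank, so rank(T) ≥ 2. (This is only a lower bound: in general the CP rank may exceed every unfolding rank, so we still need to exhibit 2 rank-1 terms summing to T.)
Upper bound — finding two terms. Write S_k = T[:,:,k] for the frontal slices: S₁ = [[-8, 4], [0, 0]], S₂ = [[-7, 3], [-6, 2]].
If T = a₁ ⊗ b₁ ⊗ c₁ + a₂ ⊗ b₂ ⊗ c₂ then each S_k = c₁[k]·a₁b₁ᵀ + c₂[k]·a₂b₂ᵀ. S₁ and S₂ are linearly independent, so a₁b₁ᵀ and a₂b₂ᵀ must span the same plane of matrices: they are the rank-1 matrices of the form x·S₁ + y·S₂.
det(x·S₁ + y·S₂) is 8·xy + 4·y² = 4·(y)(2·x + y), vanishing at (x:y) = (1:0) and (1:-2).
M₁ = S₁ = [[-8, 4], [0, 0]] = (-4)·[1, 0][2, -1]ᵀ and M₂ = S₁ − 2·S₂ = [[6, -2], [12, -4]] = 2·[1, 2][3, -1]ᵀ, so take a₁ = [1, 0], b₁ = [2, -1], a₂ = [1, 2], b₂ = [3, -1].
Each slice is an integer combination of E₁ = a₁b₁ᵀ and E₂ = a₂b₂ᵀ: S₁ = −4·E₁, S₂ = −2·E₁ − E₂; reading off coefficients, c₁ = [-4, -2] and c₂ = [0, -1].
Hence T = [1, 0] ⊗ [2, -1] ⊗ [-4, -2] + [1, 2] ⊗ [3, -1] ⊗ [0, -1], so rank(T) ≤ 2.
These bounds meet, so rank(T) = 2.
Check entry T[1,2,1] = 4: (1)·(-1)·(-4) + (1)·(-1)·(0) = 4.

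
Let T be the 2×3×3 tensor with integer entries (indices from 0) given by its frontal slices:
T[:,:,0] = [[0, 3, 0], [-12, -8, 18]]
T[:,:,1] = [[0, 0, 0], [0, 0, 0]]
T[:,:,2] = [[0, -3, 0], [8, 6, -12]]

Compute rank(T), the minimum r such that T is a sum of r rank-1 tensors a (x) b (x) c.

Lower bound: in the mode-1 unfolding of T (rows indexed by i, columns by (j,k)) the 2×2 minor on rows i ∈ {0, 1}, columns (j,k) ∈ {(0,0), (1,0)} is det [[0, 3], [-12, -8]] = 36 ≠ 0, so that unfolding has rank ≥ 2 and hence rank(T) ≥ 2 (CP rank is at least every unfolding rank, though it can be larger).
Upper bound: with S_k = T[:,:,k], the two rank-1 terms a₁b₁ᵀ, a₂b₂ᵀ are the rank-1 members of the pencil x·S₀ + y·S₂.
The 2×2 minor of x·S₀ + y·S₂ on rows {0,1}, columns {0,1} is 36·x² − 60·xy + 24·y² = 12·(3·x − 2·y)(x − y), vanishing at (x:y) = (2:3) and (1:1).
M₁ = 2·S₀ + 3·S₂ = [[0, -3, 0], [0, 2, 0]] = −(3, -2)(0, 1, 0)ᵀ and M₂ = S₀ + S₂ = [[0, 0, 0], [-4, -2, 6]] = (-2)·(0, 1)(2, 1, -3)ᵀ, so take a₁ = (3, -2), b₁ = (0, 1, 0), a₂ = (0, 1), b₂ = (2, 1, -3).
Each slice is an integer combination of E₁ = a₁b₁ᵀ and E₂ = a₂b₂ᵀ: S₀ = E₁ − 6·E₂, S₁ = 0, S₂ = −E₁ + 4·E₂; reading off coefficients, c₁ = (1, 0, -1) and c₂ = (-6, 0, 4).
Hence T = (3, -2) (x) (0, 1, 0) (x) (1, 0, -1) + (0, 1) (x) (2, 1, -3) (x) (-6, 0, 4), so rank(T) ≤ 2.
These bounds meet, so rank(T) = 2.

2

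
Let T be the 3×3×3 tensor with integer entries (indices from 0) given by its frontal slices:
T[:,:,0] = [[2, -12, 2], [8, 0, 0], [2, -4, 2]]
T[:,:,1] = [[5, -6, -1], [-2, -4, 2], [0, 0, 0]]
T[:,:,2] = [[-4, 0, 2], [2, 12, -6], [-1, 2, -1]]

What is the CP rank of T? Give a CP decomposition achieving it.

Lower bound: the mode-1 unfolding of T (rows indexed by i, columns by (j,k) = (0,0), (0,1), (0,2), (1,0), (1,1), (1,2), (2,0), (2,1), (2,2)) is [[2, 5, -4, -12, -6, 0, 2, -1, 2], [8, -2, 2, 0, -4, 12, 0, 2, -6], [2, 0, -1, -4, 0, 2, 2, 0, -1]].
There the 3×3 minor on rows i ∈ {0, 1, 2}, columns (j,k) ∈ {(0,0), (0,1), (0,2)} is det [[2, 5, -4], [8, -2, 2], [2, 0, -1]] = 48 ≠ 0, so this unfolding has rank ≥ 3; CP rank is at least every unfolding rank, so rank(T) ≥ 3. (Flattening ranks never certify an upper bound on CP rank; for that we must actually write T with 3 rank-1 terms.)
Upper bound: T is a sum of 3 rank-1 terms, T = [0, 2, 1] ⊗ [1, -2, 1] ⊗ [2, 0, -1] + [1, -2, 0] ⊗ [1, 2, -1] ⊗ [-2, 1, -2] + [1, 0, 0] ⊗ [1, -2, 0] ⊗ [4, 4, -2] (one valid choice — decompositions are not unique — normalised so each a, b is primitive with positive first nonzero entry; check it by expanding all entries), so rank(T) ≤ 3.
These bounds meet, so rank(T) = 3.

rank(T) = 3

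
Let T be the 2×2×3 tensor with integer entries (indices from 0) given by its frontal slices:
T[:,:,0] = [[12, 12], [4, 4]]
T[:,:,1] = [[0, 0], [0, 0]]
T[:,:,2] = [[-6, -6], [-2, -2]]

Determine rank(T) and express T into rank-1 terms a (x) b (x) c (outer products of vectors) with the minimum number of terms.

Lower bound: T ≠ 0 (e.g. T[0,0,0] = 12), so rank(T) ≥ 1.
Upper bound: if T = a (x) b (x) c then every fibre of T is a multiple of the corresponding factor, so read the factors off the fibres through the nonzero entry T[0,0,0] = 12.
The mode-1 fibre T[:,0,0] = [12, 4] gives a = [3, 1] (primitive direction); the mode-2 fibre T[0,:,0] = [12, 12] gives b = [1, 1]; then c[k] = T[0,0,k] / (a[0]·b[0]) = [12, 0, -6] / 3 = [4, 0, -2].
Expanding [3, 1] (x) [1, 1] (x) [4, 0, -2] reproduces all 12 entries of T, so T = [3, 1] (x) [1, 1] (x) [4, 0, -2] and rank(T) ≤ 1.
These bounds meet, so rank(T) = 1.

rank(T) = 1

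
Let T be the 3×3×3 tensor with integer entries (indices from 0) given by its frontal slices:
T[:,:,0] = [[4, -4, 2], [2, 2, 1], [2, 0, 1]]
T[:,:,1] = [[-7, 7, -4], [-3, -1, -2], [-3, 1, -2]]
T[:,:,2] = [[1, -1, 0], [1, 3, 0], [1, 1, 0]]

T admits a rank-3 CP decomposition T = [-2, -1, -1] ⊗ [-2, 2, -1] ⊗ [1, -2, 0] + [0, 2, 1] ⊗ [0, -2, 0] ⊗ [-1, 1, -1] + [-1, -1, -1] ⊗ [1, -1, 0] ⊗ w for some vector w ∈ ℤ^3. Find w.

Subtract the known terms from T to get the rank-1 residual R = [-1, -1, -1] ⊗ [1, -1, 0] ⊗ w, so R[i,j,k] = a[i]·b[j]·w[k]. Pick indices with nonzero a[0]·b[0] = (-1)·(1) = -1. Only the fibre through (0,0,·) is needed: R[0,0,:] = T[0,0,:] − Σₗ aₗ[0]bₗ[0]cₗ = [4, -7, 1] − (-2)·(-2)·[1, -2, 0] − (0)·(0)·[-1, 1, -1] = [0, 1, 1]. Then w[k] = R[0,0,k] / -1 for each k, giving w = [0, 1, 1] / -1 = [0, -1, -1].

w = [0, -1, -1]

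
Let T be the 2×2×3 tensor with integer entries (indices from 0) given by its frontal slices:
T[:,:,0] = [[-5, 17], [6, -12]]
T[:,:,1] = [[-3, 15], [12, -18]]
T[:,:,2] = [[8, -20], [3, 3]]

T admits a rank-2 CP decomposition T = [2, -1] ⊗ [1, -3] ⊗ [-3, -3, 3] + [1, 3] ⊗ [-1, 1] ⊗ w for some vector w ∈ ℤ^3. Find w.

Subtract the known terms from T to get the rank-1 residual R = [1, 3] ⊗ [-1, 1] ⊗ w, so R[i,j,k] = a[i]·b[j]·w[k]. Pick indices with nonzero a[0]·b[0] = (1)·(-1) = -1. Only the fibre through (0,0,·) is needed: R[0,0,:] = T[0,0,:] − Σₗ aₗ[0]bₗ[0]cₗ = [-5, -3, 8] − (2)·(1)·[-3, -3, 3] = [1, 3, 2]. Then w[k] = R[0,0,k] / -1 for each k, giving w = [1, 3, 2] / -1 = [-1, -3, -2].

w = [-1, -3, -2]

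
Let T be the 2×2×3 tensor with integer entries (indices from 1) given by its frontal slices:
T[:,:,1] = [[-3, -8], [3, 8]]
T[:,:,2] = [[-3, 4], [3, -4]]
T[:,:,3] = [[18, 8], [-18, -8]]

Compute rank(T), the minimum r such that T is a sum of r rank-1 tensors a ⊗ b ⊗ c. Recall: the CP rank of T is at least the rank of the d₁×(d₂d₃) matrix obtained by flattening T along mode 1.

Lower bound: in the mode-2 unfolding of T (rows indexed by j, columns by (i,k)) the 2×2 minor on rows j ∈ {1, 2}, columns (i,k) ∈ {(1,1), (1,2)} is det [[-3, -3], [-8, 4]] = -36 ≠ 0, so that unfolding has rank ≥ 2 and hence rank(T) ≥ 2 (CP rank is at least every unfolding rank, though it can be larger).
Upper bound: T[i,:,:] = a[i]·M for every slice, with a = [1, -1] and M = [[-3, -3, 18], [-8, 4, 8]] (rows j, columns k).
Splitting M by its rows (j = 1, 2), M = [1, 0][-3, -3, 18]ᵀ + [0, 1][-8, 4, 8]ᵀ.
Hence T = [1, -1] ⊗ [1, 0] ⊗ [-3, -3, 18] + [1, -1] ⊗ [0, 1] ⊗ [-8, 4, 8], so rank(T) ≤ 2.
These bounds meet, so rank(T) = 2.

2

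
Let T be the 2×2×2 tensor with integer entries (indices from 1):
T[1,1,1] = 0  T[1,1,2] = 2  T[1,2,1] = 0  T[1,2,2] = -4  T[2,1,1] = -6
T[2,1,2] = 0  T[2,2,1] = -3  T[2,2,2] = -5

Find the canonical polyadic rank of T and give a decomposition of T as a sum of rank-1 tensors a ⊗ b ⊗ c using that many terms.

rank(T) = 2

Lower bound: the mode-3 unfolding of T (rows indexed by k, columns by (i,j) = (1,1), (1,2), (2,1), (2,2)) is [[0, 0, -6, -3], [2, -4, 0, -5]].
There the 2×2 minor on rows k ∈ {1, 2}, columns (i,j) ∈ {(1,1), (2,1)} is det [[0, -6], [2, 0]] = 12 ≠ 0, so this unfolding has rank ≥ 2; CP rank is at least every unfolding rank, so rank(T) ≥ 2. (This is only a lower bound: in general the CP rank may exceed every unfolding rank, so we still need to exhibit 2 rank-1 terms summing to T.)
Upper bound — finding two terms. Write S_k = T[:,:,k] for the frontal slices: S₁ = [[0, 0], [-6, -3]], S₂ = [[2, -4], [0, -5]].
If T = a₁ ⊗ b₁ ⊗ c₁ + a₂ ⊗ b₂ ⊗ c₂ then each S_k = c₁[k]·a₁b₁ᵀ + c₂[k]·a₂b₂ᵀ. S₁ and S₂ are linearly independent, so a₁b₁ᵀ and a₂b₂ᵀ must span the same plane of matrices: they are the rank-1 matrices of the form x·S₁ + y·S₂.
det(x·S₁ + y·S₂) is −30·xy − 10·y² = (-10)·(y)(3·x + y), vanishing at (x:y) = (1:0) and (1:-3).
M₁ = S₁ = [[0, 0], [-6, -3]] = (-3)·[0, 1][2, 1]ᵀ and M₂ = S₁ − 3·S₂ = [[-6, 12], [-6, 12]] = (-6)·[1, 1][1, -2]ᵀ, so take a₁ = [0, 1], b₁ = [2, 1], a₂ = [1, 1], b₂ = [1, -2].
Each slice is an integer combination of E₁ = a₁b₁ᵀ and E₂ = a₂b₂ᵀ: S₁ = −3·E₁, S₂ = −E₁ + 2·E₂; reading off coefficients, c₁ = [-3, -1] and c₂ = [0, 2].
Hence T = [0, 1] ⊗ [2, 1] ⊗ [-3, -1] + [1, 1] ⊗ [1, -2] ⊗ [0, 2], so rank(T) ≤ 2.
These bounds meet, so rank(T) = 2.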